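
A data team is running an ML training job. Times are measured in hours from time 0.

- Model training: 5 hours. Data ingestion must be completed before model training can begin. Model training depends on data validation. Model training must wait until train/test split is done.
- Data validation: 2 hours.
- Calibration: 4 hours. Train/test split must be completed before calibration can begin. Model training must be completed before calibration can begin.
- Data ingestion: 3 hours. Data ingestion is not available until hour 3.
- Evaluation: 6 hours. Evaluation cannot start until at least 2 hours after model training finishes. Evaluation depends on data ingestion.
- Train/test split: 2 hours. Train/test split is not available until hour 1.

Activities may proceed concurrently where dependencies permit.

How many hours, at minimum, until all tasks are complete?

After its own release at hour 1, train/test split can start at hour 1 and finishes at hour 3.
Nothing blocks data validation, so it runs from hour 0 to hour 2.
Data ingestion waits on its own release at hour 3, so it starts at hour 3 and finishes at 3 + 3 = hour 6.
Model training cannot start until data ingestion (finishes hour 6); data validation (finishes hour 2); train/test split (finishes hour 3). The controlling bound is hour 6, so model training finishes at 6 + 5 = hour 11.
Calibration has to wait for train/test split (finishes hour 3); model training (finishes hour 11). The latest of these is hour 11, so calibration runs hour 11 to 11 + 4 = hour 15.
Evaluation needs all of model training (finishes hour 11, plus 2-hour gap → hour 13); data ingestion (finishes hour 6). That puts its earliest start at hour 13; it finishes at 13 + 6 = hour 19.
All tasks are finished once the last one completes. Finish times: Data ingestion at 6, Data validation at 2, Train/test split at 3, Model training at 11, Evaluation at 19, Calibration at 15. The latest is hour 19.

19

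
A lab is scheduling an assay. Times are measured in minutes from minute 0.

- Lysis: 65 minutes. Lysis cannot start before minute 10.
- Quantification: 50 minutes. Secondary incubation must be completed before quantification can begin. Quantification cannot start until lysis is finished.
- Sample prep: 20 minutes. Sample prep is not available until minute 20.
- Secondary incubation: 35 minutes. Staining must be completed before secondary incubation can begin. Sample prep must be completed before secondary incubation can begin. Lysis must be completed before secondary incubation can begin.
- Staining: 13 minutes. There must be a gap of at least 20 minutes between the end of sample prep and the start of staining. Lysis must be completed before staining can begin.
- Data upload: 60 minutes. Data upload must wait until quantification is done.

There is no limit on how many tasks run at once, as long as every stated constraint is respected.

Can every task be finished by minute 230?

No

After its own release at minute 10, lysis can start at minute 10 and finishes at minute 75.
Sample prep waits on its own release at minute 20, so it starts at minute 20 and finishes at 20 + 20 = minute 40.
Staining has to wait for sample prep (finishes minute 40, plus 20-minute gap → minute 60); lysis (finishes minute 75). The latest of these is minute 75, so staining runs minute 75 to 75 + 13 = minute 88.
Secondary incubation has to wait for staining (finishes minute 88); sample prep (finishes minute 40); lysis (finishes minute 75). The latest of these is minute 88, so secondary incubation runs minute 88 to 88 + 35 = minute 123.
Quantification has to wait for secondary incubation (finishes minute 123); lysis (finishes minute 75). The latest of these is minute 123, so quantification runs minute 123 to 123 + 50 = minute 173.
After quantification (finishes minute 173), data upload can start at minute 173 and finishes at minute 233.
The earliest everything can be done is minute 233, which is after the deadline of 230, so it is not possible.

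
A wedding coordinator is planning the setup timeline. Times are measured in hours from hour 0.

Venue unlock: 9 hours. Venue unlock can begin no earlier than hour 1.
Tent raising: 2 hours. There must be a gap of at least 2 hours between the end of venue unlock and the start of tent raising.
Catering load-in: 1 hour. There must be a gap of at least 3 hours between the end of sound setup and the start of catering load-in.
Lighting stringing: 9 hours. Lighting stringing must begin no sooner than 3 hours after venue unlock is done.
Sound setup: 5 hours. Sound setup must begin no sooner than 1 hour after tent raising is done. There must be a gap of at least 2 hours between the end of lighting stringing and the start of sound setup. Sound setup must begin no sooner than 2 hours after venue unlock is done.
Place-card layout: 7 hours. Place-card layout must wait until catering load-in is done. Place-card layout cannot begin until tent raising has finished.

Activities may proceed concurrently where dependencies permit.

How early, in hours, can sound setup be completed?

Venue unlock waits on its own release at hour 1, so it starts at hour 1 and finishes at 1 + 9 = hour 10.
Lighting stringing waits on venue unlock (finishes hour 10, plus 3-hour gap → hour 13), so it starts at hour 13 and finishes at 13 + 9 = hour 22.
Tent raising waits on venue unlock (finishes hour 10, plus 2-hour gap → hour 12), so it starts at hour 12 and finishes at 12 + 2 = hour 14.
Sound setup has to wait for tent raising (finishes hour 14, plus 1-hour gap → hour 15); lighting stringing (finishes hour 22, plus 2-hour gap → hour 24); venue unlock (finishes hour 10, plus 2-hour gap → hour 12). The latest of these is hour 24, so sound setup runs hour 24 to 24 + 5 = hour 29.

29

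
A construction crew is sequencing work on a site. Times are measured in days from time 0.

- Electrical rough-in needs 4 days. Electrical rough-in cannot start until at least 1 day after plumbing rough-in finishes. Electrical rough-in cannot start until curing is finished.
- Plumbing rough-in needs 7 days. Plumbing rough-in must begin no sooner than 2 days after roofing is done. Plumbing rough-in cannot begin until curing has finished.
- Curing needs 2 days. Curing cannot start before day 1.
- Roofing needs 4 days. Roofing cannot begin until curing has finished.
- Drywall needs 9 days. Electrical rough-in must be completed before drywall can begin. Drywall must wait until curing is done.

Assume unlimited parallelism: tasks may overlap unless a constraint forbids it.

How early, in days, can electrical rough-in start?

Curing cannot begin until its own release at day 1. It runs from day 1 to 1 + 2 = day 3.
Roofing cannot begin until curing (finishes day 3). It runs from day 3 to 3 + 4 = day 7.
For plumbing rough-in: roofing (finishes day 7, plus 2-day gap → day 9); curing (finishes day 3). Taking the maximum gives a start of day 9, and it finishes at 9 + 7 = day 16.
Electrical rough-in waits on plumbing rough-in (finishes day 16, plus 1-day gap → day 17); curing (finishes day 3). The latest of these is day 17, which is the earliest electrical rough-in can start.

17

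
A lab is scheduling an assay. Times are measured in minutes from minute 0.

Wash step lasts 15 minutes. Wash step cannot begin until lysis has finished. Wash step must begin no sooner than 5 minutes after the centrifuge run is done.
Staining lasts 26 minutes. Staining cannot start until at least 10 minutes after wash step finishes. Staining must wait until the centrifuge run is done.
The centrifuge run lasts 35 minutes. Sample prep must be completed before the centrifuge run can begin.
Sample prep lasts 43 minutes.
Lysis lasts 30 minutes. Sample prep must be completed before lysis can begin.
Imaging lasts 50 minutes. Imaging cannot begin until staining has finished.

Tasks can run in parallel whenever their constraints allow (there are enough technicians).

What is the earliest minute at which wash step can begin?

Nothing blocks sample prep, so it runs from minute 0 to minute 43.
After sample prep (finishes minute 43), the centrifuge run can start at minute 43 and finishes at minute 78.
Lysis cannot begin until sample prep (finishes minute 43). It runs from minute 43 to 43 + 30 = minute 73.
Wash step waits on lysis (finishes minute 73); the centrifuge run (finishes minute 78, plus 5-minute gap → minute 83). The latest of these is minute 83, which is the earliest wash step can start.

83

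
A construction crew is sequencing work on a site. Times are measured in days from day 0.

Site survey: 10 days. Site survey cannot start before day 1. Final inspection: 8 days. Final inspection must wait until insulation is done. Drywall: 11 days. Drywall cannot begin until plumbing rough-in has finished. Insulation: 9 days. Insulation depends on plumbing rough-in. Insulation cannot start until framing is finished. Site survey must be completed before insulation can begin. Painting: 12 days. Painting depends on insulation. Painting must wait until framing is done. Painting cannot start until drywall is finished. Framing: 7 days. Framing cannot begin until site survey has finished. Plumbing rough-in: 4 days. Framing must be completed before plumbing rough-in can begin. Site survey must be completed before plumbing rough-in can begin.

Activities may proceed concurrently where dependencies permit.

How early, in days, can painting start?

33

Site survey cannot begin until its own release at day 1. It runs from day 1 to 1 + 10 = day 11.
Framing cannot begin until site survey (finishes day 11). It runs from day 11 to 11 + 7 = day 18.
For plumbing rough-in: framing (finishes day 18); site survey (finishes day 11). Taking the maximum gives a start of day 18, and it finishes at 18 + 4 = day 22.
Drywall cannot begin until plumbing rough-in (finishes day 22). It runs from day 22 to 22 + 11 = day 33.
Insulation cannot start until plumbing rough-in (finishes day 22); framing (finishes day 18); site survey (finishes day 11). The controlling bound is day 22, so insulation finishes at 22 + 9 = day 31.
Painting waits on insulation (finishes day 31); framing (finishes day 18); drywall (finishes day 33). The latest of these is day 33, which is the earliest painting can start.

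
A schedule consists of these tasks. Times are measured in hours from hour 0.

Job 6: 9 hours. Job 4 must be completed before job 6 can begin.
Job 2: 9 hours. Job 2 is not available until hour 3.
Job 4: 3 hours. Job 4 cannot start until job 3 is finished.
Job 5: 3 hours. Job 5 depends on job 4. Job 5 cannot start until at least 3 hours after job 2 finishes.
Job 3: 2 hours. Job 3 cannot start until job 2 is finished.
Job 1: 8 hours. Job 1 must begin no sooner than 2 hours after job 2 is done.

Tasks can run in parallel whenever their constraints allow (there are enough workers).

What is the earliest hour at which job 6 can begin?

17

Job 2 cannot begin until its own release at hour 3. It runs from hour 3 to 3 + 9 = hour 12.
Job 3 cannot begin until job 2 (finishes hour 12). It runs from hour 12 to 12 + 2 = hour 14.
Job 4 cannot begin until job 3 (finishes hour 14). It runs from hour 14 to 14 + 3 = hour 17.
Job 6 waits on job 4 (finishes hour 17), so the earliest it can start is hour 17.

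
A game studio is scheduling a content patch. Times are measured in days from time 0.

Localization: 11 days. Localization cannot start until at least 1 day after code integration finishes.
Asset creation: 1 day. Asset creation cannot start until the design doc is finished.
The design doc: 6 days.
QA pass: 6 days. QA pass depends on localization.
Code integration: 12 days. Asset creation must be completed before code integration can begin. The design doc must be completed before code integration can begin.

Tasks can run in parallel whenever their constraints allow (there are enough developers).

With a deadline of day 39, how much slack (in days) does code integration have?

The design doc can start immediately at day 0; it finishes at day 6.
Asset creation waits on the design doc (finishes day 6), so it starts at day 6 and finishes at 6 + 1 = day 7.
Code integration has to wait for asset creation (finishes day 7); the design doc (finishes day 6). The latest of these is day 7, so code integration runs day 7 to 7 + 12 = day 19.

Working backward from the deadline:
QA pass must finish by day 39; it takes 6 days, so it must start by 39 − 6 = day 33.
Since QA pass (must start by day 33) depends on it, localization must finish by day 33. Backing off its 11-day duration gives a latest start of day 22.
Code integration feeds into localization (must start by day 22, minus 1-day gap → day 21); so code integration must finish by day 21 and therefore start by day 9.
So code integration can start as early as day 7 and as late as day 9, giving 9 − 7 = 2 days of slack.

2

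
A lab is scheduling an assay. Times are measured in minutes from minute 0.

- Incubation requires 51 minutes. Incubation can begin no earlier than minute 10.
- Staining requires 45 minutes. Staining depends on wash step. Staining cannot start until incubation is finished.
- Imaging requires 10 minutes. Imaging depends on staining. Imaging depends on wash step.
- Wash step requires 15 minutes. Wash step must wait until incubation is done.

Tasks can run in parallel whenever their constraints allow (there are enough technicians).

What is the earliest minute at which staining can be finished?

121

After its own release at minute 10, incubation can start at minute 10 and finishes at minute 61.
After incubation (finishes minute 61), wash step can start at minute 61 and finishes at minute 76.
Staining cannot start until wash step (finishes minute 76); incubation (finishes minute 61). The controlling bound is minute 76, so staining finishes at 76 + 45 = minute 121.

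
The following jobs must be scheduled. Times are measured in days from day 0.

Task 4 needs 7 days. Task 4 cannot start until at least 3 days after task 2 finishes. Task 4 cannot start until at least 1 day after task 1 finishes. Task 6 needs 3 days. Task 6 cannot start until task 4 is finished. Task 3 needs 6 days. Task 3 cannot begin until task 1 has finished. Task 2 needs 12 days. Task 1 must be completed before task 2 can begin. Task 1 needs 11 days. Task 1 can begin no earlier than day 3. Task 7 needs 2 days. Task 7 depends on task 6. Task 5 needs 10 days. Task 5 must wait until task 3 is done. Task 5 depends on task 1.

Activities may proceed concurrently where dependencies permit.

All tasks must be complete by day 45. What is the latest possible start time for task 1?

7

Nothing follows task 7; the deadline of day 45 is its only limit. It must start by 45 − 2 = day 43.
Task 6 feeds into task 7 (must start by day 43); so task 6 must finish by day 43 and therefore start by day 40.
Task 4 must finish before task 6 (must start by day 40). With a 7-day duration, task 4 must start by 40 − 7 = day 33.
Task 2 has to be done before task 4 (must start by day 33, minus 3-day gap → day 30). That means finishing by day 30, i.e. starting by 30 − 12 = day 18.
Task 5 must finish by day 45; it takes 10 days, so it must start by 45 − 10 = day 35.
Task 3 has to be done before task 5 (must start by day 35). That means finishing by day 35, i.e. starting by 35 − 6 = day 29.
Task 1 must finish in time for task 2 (must start by day 18); task 3 (must start by day 29); task 4 (must start by day 33, minus 1-day gap → day 32); task 5 (must start by day 35). The tightest is day 18, so task 1 must start by 18 − 11 = day 7.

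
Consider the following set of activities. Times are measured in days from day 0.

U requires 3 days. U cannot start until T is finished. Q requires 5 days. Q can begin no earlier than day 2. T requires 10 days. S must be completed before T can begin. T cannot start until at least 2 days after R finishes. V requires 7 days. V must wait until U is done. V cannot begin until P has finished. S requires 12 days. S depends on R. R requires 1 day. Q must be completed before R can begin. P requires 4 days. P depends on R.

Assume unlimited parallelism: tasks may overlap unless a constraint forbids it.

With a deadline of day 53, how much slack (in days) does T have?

13

Q waits on its own release at day 2, so it starts at day 2 and finishes at 2 + 5 = day 7.
After Q (finishes day 7), R can start at day 7 and finishes at day 8.
After R (finishes day 8), S can start at day 8 and finishes at day 20.
For T: S (finishes day 20); R (finishes day 8, plus 2-day gap → day 10). Taking the maximum gives a start of day 20, and it finishes at 20 + 10 = day 30.

Working backward from the deadline:
Nothing follows V; the deadline of day 53 is its only limit. It must start by 53 − 7 = day 46.
U has to be done before V (must start by day 46). That means finishing by day 46, i.e. starting by 46 − 3 = day 43.
T feeds into U (must start by day 43); so T must finish by day 43 and therefore start by day 33.
So T can start as early as day 20 and as late as day 33, giving 33 − 20 = 13 days of slack.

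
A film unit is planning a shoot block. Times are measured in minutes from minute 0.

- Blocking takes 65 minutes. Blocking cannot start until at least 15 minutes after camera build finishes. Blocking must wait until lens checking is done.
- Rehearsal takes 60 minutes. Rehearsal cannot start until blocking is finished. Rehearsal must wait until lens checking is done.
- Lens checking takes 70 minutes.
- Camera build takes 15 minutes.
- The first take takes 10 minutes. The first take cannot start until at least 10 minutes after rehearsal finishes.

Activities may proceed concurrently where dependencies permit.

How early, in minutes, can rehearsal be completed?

195

Lens checking has no prerequisites, so it starts at minute 0 and finishes at minute 70.
Camera build has no prerequisites, so it starts at minute 0 and finishes at minute 15.
Blocking needs all of camera build (finishes minute 15, plus 15-minute gap → minute 30); lens checking (finishes minute 70). That puts its earliest start at minute 70; it finishes at 70 + 65 = minute 135.
Rehearsal cannot start until blocking (finishes minute 135); lens checking (finishes minute 70). The controlling bound is minute 135, so rehearsal finishes at 135 + 60 = minute 195.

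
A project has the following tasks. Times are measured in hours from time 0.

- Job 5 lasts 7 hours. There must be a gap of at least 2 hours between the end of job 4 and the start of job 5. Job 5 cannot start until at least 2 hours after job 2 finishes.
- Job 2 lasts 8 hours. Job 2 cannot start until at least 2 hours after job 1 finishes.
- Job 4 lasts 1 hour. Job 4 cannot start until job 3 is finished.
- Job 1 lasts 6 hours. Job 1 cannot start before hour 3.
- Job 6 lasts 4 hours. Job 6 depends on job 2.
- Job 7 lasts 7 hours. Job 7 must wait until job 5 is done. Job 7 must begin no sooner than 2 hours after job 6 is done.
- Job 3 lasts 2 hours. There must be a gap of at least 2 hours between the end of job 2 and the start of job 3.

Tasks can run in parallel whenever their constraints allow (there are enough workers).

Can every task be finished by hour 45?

After its own release at hour 3, job 1 can start at hour 3 and finishes at hour 9.
Job 2 cannot begin until job 1 (finishes hour 9, plus 2-hour gap → hour 11). It runs from hour 11 to 11 + 8 = hour 19.
Job 6 waits on job 2 (finishes hour 19), so it starts at hour 19 and finishes at 19 + 4 = hour 23.
After job 2 (finishes hour 19, plus 2-hour gap → hour 21), job 3 can start at hour 21 and finishes at hour 23.
Job 4 cannot begin until job 3 (finishes hour 23). It runs from hour 23 to 23 + 1 = hour 24.
Job 5 cannot start until job 4 (finishes hour 24, plus 2-hour gap → hour 26); job 2 (finishes hour 19, plus 2-hour gap → hour 21). The controlling bound is hour 26, so job 5 finishes at 26 + 7 = hour 33.
Job 7 cannot start until job 5 (finishes hour 33); job 6 (finishes hour 23, plus 2-hour gap → hour 25). The controlling bound is hour 33, so job 7 finishes at 33 + 7 = hour 40.
Every task is finished by hour 40, which is no later than the deadline of 45, so the schedule is feasible.

Yes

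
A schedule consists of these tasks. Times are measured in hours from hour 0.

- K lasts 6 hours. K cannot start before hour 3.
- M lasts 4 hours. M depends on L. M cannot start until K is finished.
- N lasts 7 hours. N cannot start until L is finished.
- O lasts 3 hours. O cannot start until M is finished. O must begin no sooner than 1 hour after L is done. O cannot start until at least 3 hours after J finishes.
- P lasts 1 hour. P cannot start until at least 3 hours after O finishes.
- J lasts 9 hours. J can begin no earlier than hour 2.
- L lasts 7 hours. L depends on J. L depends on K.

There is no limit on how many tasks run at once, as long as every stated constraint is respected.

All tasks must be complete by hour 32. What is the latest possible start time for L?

14

Nothing follows P; the deadline of hour 32 is its only limit. It must start by 32 − 1 = hour 31.
O feeds into P (must start by hour 31, minus 3-hour gap → hour 28); so O must finish by hour 28 and therefore start by hour 25.
M feeds into O (must start by hour 25); so M must finish by hour 25 and therefore start by hour 21.
Nothing follows N; the deadline of hour 32 is its only limit. It must start by 32 − 7 = hour 25.
L has several dependents: M (must start by hour 21); N (must start by hour 25); O (must start by hour 25, minus 1-hour gap → hour 24). The earliest of those limits is hour 21, so L must start by 21 − 7 = hour 14.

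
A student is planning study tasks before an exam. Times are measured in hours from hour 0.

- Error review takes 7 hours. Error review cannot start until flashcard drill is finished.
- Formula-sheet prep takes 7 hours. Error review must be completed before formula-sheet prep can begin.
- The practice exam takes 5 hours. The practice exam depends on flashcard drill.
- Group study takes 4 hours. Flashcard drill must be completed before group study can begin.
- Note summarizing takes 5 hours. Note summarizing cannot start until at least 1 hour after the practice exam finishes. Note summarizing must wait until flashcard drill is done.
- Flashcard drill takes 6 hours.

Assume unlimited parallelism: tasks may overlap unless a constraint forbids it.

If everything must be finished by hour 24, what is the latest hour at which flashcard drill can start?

4

Nothing follows note summarizing; the deadline of hour 24 is its only limit. It must start by 24 − 5 = hour 19.
Since note summarizing (must start by hour 19, minus 1-hour gap → hour 18) depends on it, the practice exam must finish by hour 18. Backing off its 5-hour duration gives a latest start of hour 13.
Nothing follows formula-sheet prep; the deadline of hour 24 is its only limit. It must start by 24 − 7 = hour 17.
Error review feeds into formula-sheet prep (must start by hour 17); so error review must finish by hour 17 and therefore start by hour 10.
Group study has no dependents, so it just needs to finish by hour 24. Starting by 24 − 4 = hour 20 achieves that.
For flashcard drill: the practice exam (must start by hour 13); error review (must start by hour 10); group study (must start by hour 20); note summarizing (must start by hour 19). The most restrictive is hour 10; with a 6-hour duration, flashcard drill must start by hour 4.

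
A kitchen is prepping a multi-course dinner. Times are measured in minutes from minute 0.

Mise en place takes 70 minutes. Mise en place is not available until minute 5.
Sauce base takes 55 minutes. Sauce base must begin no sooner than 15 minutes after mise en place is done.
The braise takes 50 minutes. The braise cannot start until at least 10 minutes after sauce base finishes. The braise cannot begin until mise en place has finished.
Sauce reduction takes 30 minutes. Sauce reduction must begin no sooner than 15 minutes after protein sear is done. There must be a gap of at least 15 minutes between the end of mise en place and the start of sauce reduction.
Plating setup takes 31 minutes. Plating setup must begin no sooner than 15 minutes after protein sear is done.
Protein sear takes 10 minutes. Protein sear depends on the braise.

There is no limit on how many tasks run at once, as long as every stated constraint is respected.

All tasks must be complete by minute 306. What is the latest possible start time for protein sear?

250

Nothing follows sauce reduction; the deadline of minute 306 is its only limit. It must start by 306 − 30 = minute 276.
Plating setup has no dependents, so it just needs to finish by minute 306. Starting by 306 − 31 = minute 275 achieves that.
For protein sear: sauce reduction (must start by minute 276, minus 15-minute gap → minute 261); plating setup (must start by minute 275, minus 15-minute gap → minute 260). The most restrictive is minute 260; with a 10-minute duration, protein sear must start by minute 250.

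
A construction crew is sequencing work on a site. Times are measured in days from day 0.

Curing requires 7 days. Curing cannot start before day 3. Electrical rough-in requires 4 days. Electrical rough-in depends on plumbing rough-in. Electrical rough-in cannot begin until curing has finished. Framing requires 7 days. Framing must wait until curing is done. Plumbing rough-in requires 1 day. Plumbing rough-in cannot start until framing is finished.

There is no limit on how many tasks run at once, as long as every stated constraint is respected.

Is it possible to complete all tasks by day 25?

After its own release at day 3, curing can start at day 3 and finishes at day 10.
Framing cannot begin until curing (finishes day 10). It runs from day 10 to 10 + 7 = day 17.
After framing (finishes day 17), plumbing rough-in can start at day 17 and finishes at day 18.
Electrical rough-in cannot start until plumbing rough-in (finishes day 18); curing (finishes day 10). The controlling bound is day 18, so electrical rough-in finishes at 18 + 4 = day 22.
Every task is finished by day 22, which is no later than the deadline of 25, so the schedule is feasible.

Yes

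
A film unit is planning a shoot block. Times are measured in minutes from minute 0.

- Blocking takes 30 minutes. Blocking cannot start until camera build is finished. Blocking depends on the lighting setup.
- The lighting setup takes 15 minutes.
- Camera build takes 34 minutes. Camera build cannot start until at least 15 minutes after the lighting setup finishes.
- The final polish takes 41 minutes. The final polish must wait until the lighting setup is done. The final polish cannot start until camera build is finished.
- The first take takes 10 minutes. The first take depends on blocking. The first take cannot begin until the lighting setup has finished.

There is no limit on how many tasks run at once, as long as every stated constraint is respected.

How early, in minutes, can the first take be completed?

104

The lighting setup has no prerequisites, so it starts at minute 0 and finishes at minute 15.
Camera build cannot begin until the lighting setup (finishes minute 15, plus 15-minute gap → minute 30). It runs from minute 30 to 30 + 34 = minute 64.
For blocking: camera build (finishes minute 64); the lighting setup (finishes minute 15). Taking the maximum gives a start of minute 64, and it finishes at 64 + 30 = minute 94.
The first take has to wait for blocking (finishes minute 94); the lighting setup (finishes minute 15). The latest of these is minute 94, so the first take runs minute 94 to 94 + 10 = minute 104.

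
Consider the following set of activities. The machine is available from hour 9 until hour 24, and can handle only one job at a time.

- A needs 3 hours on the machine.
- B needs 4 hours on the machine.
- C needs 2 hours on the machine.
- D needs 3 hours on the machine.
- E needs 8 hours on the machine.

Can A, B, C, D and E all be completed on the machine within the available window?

The machine window is 24 − 9 = 15 hours.
Running back to back, the jobs need 3 + 4 + 2 + 3 + 8 = 20 hours on the machine.
Since 20 > 15, they cannot all fit.

No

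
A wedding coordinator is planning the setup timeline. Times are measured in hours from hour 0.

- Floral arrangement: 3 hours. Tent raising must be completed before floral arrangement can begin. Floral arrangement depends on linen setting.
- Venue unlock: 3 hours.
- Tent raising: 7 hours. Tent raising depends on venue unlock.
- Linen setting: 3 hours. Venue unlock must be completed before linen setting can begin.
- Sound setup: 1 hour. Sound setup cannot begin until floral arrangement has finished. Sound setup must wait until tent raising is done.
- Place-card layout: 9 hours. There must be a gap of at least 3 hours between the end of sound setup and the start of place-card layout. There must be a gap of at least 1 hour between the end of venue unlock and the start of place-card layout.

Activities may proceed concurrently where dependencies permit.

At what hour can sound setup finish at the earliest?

Nothing blocks venue unlock, so it runs from hour 0 to hour 3.
Linen setting cannot begin until venue unlock (finishes hour 3). It runs from hour 3 to 3 + 3 = hour 6.
Tent raising waits on venue unlock (finishes hour 3), so it starts at hour 3 and finishes at 3 + 7 = hour 10.
Floral arrangement cannot start until tent raising (finishes hour 10); linen setting (finishes hour 6). The controlling bound is hour 10, so floral arrangement finishes at 10 + 3 = hour 13.
Sound setup has to wait for floral arrangement (finishes hour 13); tent raising (finishes hour 10). The latest of these is hour 13, so sound setup runs hour 13 to 13 + 1 = hour 14.

14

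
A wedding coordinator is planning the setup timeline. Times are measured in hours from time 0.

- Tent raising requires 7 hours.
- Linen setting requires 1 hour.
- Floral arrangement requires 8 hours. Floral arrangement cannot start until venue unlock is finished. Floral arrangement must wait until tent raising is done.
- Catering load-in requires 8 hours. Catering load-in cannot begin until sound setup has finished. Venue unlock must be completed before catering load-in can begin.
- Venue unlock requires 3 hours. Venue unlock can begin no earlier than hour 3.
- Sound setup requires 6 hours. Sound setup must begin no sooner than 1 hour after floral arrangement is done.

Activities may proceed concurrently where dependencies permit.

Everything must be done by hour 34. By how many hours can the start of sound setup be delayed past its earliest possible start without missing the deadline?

Nothing blocks tent raising, so it runs from hour 0 to hour 7.
Venue unlock cannot begin until its own release at hour 3. It runs from hour 3 to 3 + 3 = hour 6.
Floral arrangement cannot start until venue unlock (finishes hour 6); tent raising (finishes hour 7). The controlling bound is hour 7, so floral arrangement finishes at 7 + 8 = hour 15.
Sound setup waits on floral arrangement (finishes hour 15, plus 1-hour gap → hour 16), so it starts at hour 16 and finishes at 16 + 6 = hour 22.

Working backward from the deadline:
Catering load-in must finish by hour 34; it takes 8 hours, so it must start by 34 − 8 = hour 26.
Sound setup has to be done before catering load-in (must start by hour 26). That means finishing by hour 26, i.e. starting by 26 − 6 = hour 20.
So sound setup can start as early as hour 16 and as late as hour 20, giving 20 − 16 = 4 hours of slack.

4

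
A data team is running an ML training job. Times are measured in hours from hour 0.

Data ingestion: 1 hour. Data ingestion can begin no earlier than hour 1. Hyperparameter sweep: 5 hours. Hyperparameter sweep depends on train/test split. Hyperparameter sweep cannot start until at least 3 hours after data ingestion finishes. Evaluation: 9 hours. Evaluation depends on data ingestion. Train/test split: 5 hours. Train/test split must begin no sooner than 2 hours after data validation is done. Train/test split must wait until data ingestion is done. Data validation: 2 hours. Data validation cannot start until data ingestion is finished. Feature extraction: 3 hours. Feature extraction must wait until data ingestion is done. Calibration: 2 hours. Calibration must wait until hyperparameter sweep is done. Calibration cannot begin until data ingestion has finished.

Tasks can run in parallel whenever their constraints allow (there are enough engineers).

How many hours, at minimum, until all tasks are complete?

Data ingestion waits on its own release at hour 1, so it starts at hour 1 and finishes at 1 + 1 = hour 2.
Evaluation waits on data ingestion (finishes hour 2), so it starts at hour 2 and finishes at 2 + 9 = hour 11.
Feature extraction waits on data ingestion (finishes hour 2), so it starts at hour 2 and finishes at 2 + 3 = hour 5.
Data validation cannot begin until data ingestion (finishes hour 2). It runs from hour 2 to 2 + 2 = hour 4.
For train/test split: data validation (finishes hour 4, plus 2-hour gap → hour 6); data ingestion (finishes hour 2). Taking the maximum gives a start of hour 6, and it finishes at 6 + 5 = hour 11.
Hyperparameter sweep needs all of train/test split (finishes hour 11); data ingestion (finishes hour 2, plus 3-hour gap → hour 5). That puts its earliest start at hour 11; it finishes at 11 + 5 = hour 16.
For calibration: hyperparameter sweep (finishes hour 16); data ingestion (finishes hour 2). Taking the maximum gives a start of hour 16, and it finishes at 16 + 2 = hour 18.
All tasks are finished once the last one completes. Finish times: Data ingestion at 2, Data validation at 4, Feature extraction at 5, Train/test split at 11, Hyperparameter sweep at 16, Evaluation at 11, Calibration at 18. The latest is hour 18.

18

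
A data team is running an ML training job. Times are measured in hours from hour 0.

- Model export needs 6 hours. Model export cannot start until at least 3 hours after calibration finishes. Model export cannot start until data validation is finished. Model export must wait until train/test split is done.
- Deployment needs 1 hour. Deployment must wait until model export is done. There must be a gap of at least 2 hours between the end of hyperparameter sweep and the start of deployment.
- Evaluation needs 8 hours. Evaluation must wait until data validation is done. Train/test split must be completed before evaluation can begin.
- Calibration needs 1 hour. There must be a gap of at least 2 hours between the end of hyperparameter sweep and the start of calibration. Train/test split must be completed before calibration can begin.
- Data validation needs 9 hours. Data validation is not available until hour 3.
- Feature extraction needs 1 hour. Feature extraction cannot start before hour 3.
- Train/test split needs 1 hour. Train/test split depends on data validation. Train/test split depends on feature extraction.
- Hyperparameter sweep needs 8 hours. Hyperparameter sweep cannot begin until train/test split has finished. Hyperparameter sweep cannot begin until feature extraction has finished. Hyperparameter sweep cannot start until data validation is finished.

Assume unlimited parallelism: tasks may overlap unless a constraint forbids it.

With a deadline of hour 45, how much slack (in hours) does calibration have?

Feature extraction cannot begin until its own release at hour 3. It runs from hour 3 to 3 + 1 = hour 4.
Data validation cannot begin until its own release at hour 3. It runs from hour 3 to 3 + 9 = hour 12.
Train/test split has to wait for data validation (finishes hour 12); feature extraction (finishes hour 4). The latest of these is hour 12, so train/test split runs hour 12 to 12 + 1 = hour 13.
Hyperparameter sweep cannot start until train/test split (finishes hour 13); feature extraction (finishes hour 4); data validation (finishes hour 12). The controlling bound is hour 13, so hyperparameter sweep finishes at 13 + 8 = hour 21.
Calibration needs all of hyperparameter sweep (finishes hour 21, plus 2-hour gap → hour 23); train/test split (finishes hour 13). That puts its earliest start at hour 23; it finishes at 23 + 1 = hour 24.

Working backward from the deadline:
Nothing follows deployment; the deadline of hour 45 is its only limit. It must start by 45 − 1 = hour 44.
Model export has to be done before deployment (must start by hour 44). That means finishing by hour 44, i.e. starting by 44 − 6 = hour 38.
Calibration has to be done before model export (must start by hour 38, minus 3-hour gap → hour 35). That means finishing by hour 35, i.e. starting by 35 − 1 = hour 34.
So calibration can start as early as hour 23 and as late as hour 34, giving 34 − 23 = 11 hours of slack.

11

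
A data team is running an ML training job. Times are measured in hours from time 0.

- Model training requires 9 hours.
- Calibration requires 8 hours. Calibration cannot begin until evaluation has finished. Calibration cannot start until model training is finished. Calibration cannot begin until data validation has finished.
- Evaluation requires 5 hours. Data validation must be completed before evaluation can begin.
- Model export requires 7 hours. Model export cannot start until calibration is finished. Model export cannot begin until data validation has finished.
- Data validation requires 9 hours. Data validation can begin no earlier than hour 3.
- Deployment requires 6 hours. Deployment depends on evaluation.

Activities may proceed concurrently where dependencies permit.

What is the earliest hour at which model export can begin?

Model training has no prerequisites, so it starts at hour 0 and finishes at hour 9.
After its own release at hour 3, data validation can start at hour 3 and finishes at hour 12.
Evaluation waits on data validation (finishes hour 12), so it starts at hour 12 and finishes at 12 + 5 = hour 17.
For calibration: evaluation (finishes hour 17); model training (finishes hour 9); data validation (finishes hour 12). Taking the maximum gives a start of hour 17, and it finishes at 17 + 8 = hour 25.
Model export waits on calibration (finishes hour 25); data validation (finishes hour 12). The latest of these is hour 25, which is the earliest model export can start.

25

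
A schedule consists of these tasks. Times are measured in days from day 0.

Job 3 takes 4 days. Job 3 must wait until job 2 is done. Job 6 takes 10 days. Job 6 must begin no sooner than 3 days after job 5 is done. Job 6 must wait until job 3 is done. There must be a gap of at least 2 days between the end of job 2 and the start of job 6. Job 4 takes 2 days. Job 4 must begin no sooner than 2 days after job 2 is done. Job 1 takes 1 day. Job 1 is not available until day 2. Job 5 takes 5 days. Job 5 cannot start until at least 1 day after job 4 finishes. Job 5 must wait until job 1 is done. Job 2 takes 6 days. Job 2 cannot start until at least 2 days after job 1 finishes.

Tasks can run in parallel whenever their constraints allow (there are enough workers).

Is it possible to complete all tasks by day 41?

Yes

Job 1 waits on its own release at day 2, so it starts at day 2 and finishes at 2 + 1 = day 3.
Job 2 cannot begin until job 1 (finishes day 3, plus 2-day gap → day 5). It runs from day 5 to 5 + 6 = day 11.
Job 4 cannot begin until job 2 (finishes day 11, plus 2-day gap → day 13). It runs from day 13 to 13 + 2 = day 15.
Job 5 needs all of job 4 (finishes day 15, plus 1-day gap → day 16); job 1 (finishes day 3). That puts its earliest start at day 16; it finishes at 16 + 5 = day 21.
Job 3 waits on job 2 (finishes day 11), so it starts at day 11 and finishes at 11 + 4 = day 15.
For job 6: job 5 (finishes day 21, plus 3-day gap → day 24); job 3 (finishes day 15); job 2 (finishes day 11, plus 2-day gap → day 13). Taking the maximum gives a start of day 24, and it finishes at 24 + 10 = day 34.
Every task is finished by day 34, which is no later than the deadline of 41, so the schedule is feasible.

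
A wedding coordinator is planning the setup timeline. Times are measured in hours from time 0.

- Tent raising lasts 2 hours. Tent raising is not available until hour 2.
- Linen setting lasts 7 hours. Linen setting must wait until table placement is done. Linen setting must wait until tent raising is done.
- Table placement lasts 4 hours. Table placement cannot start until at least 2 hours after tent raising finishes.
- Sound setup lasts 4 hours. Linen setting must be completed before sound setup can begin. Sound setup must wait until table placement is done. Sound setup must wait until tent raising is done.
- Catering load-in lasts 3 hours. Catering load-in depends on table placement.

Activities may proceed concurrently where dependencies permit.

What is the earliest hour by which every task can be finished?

Tent raising cannot begin until its own release at hour 2. It runs from hour 2 to 2 + 2 = hour 4.
Table placement cannot begin until tent raising (finishes hour 4, plus 2-hour gap → hour 6). It runs from hour 6 to 6 + 4 = hour 10.
After table placement (finishes hour 10), catering load-in can start at hour 10 and finishes at hour 13.
Linen setting cannot start until table placement (finishes hour 10); tent raising (finishes hour 4). The controlling bound is hour 10, so linen setting finishes at 10 + 7 = hour 17.
For sound setup: linen setting (finishes hour 17); table placement (finishes hour 10); tent raising (finishes hour 4). Taking the maximum gives a start of hour 17, and it finishes at 17 + 4 = hour 21.
All tasks are finished once the last one completes. Finish times: Tent raising at 4, Table placement at 10, Linen setting at 17, Sound setup at 21, Catering load-in at 13. The latest is hour 21.

21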